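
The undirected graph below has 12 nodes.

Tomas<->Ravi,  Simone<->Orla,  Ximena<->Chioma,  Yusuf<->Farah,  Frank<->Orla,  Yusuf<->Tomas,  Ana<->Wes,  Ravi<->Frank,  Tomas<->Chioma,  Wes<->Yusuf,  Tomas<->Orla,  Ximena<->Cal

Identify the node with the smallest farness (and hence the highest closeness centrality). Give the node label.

Farness (sum of distances to all others) for each node — Ana:42, Cal:44, Chioma:26, Farah:34, Frank:34, Orla:26, Ravi:28, Simone:36, Tomas:20, Wes:32, Ximena:34, Yusuf:24.
The smallest farness is 20, for Tomas, so Tomas has the highest closeness.

Tomas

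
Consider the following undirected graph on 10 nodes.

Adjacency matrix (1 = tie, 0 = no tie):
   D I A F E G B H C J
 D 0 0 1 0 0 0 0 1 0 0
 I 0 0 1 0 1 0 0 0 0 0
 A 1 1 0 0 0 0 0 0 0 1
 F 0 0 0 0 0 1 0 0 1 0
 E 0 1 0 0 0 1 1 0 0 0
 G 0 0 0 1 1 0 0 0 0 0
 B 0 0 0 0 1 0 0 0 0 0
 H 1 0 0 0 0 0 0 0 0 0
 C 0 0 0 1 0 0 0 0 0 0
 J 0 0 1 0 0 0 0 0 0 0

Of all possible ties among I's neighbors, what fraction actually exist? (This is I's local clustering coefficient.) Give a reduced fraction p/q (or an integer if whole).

0

I's neighbors: A and E (k = 2).
Possible neighbor pairs: C(2,2) = 1. Edges among them: none → e = 0.
Clustering(I) = 0/1.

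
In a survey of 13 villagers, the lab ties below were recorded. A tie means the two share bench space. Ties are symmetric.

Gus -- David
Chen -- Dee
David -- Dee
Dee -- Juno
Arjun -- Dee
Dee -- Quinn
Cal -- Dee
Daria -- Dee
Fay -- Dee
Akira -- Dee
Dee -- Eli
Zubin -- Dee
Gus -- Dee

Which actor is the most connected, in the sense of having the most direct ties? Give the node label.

Dee

Degrees — Akira:1, Arjun:1, Cal:1, Chen:1, Daria:1, David:2, Dee:12, Eli:1, Fay:1, Gus:2, Juno:1, Quinn:1, Zubin:1.
The maximum is 12, attained only by Dee.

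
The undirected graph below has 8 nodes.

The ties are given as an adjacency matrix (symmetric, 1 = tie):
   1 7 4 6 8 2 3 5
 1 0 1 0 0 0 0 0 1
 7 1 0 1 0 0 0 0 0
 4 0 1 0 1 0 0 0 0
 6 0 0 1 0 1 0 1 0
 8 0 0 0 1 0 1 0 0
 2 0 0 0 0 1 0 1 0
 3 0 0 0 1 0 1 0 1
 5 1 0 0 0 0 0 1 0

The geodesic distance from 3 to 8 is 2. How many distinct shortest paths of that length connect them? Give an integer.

2

The shortest distance is 2. The length-2 paths are: 3–6–8; 3–2–8.
That gives 2 distinct shortest paths.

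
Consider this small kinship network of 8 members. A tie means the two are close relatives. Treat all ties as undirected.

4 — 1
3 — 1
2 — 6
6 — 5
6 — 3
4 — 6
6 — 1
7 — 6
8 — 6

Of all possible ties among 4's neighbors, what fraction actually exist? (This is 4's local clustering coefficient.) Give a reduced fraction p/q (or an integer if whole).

4's neighbors: 1 and 6 (k = 2).
Possible neighbor pairs: C(2,2) = 1. Edges among them: 1–6 → e = 1.
Clustering(4) = 1/1.

1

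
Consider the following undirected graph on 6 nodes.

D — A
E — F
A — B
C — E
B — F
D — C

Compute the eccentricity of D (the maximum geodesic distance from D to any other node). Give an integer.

Distances from D: A:1, B:2, C:1, E:2, F:3.
The largest is 3 (to F), so the eccentricity of D is 3.

3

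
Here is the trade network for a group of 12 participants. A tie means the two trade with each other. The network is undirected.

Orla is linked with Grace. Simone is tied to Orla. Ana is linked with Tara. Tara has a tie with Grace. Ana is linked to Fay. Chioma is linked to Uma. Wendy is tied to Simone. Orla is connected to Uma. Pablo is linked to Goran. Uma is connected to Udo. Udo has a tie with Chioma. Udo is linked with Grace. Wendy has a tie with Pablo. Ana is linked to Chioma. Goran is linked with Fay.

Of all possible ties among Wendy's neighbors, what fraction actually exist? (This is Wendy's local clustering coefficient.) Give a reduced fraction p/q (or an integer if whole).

Wendy's neighbors: Pablo and Simone (k = 2).
Possible neighbor pairs: C(2,2) = 1. Edges among them: none → e = 0.
Clustering(Wendy) = 0/1.

0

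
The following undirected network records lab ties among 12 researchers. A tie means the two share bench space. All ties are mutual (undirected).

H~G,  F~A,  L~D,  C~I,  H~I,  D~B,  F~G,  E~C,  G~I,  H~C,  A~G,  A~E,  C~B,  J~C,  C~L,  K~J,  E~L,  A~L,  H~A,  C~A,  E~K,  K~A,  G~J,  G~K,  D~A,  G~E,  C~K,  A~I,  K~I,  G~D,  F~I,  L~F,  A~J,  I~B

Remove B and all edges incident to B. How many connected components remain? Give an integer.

1

B's neighbors (C, D, and I) remain reachable from one another through other ties, so the rest of the network stays in one piece.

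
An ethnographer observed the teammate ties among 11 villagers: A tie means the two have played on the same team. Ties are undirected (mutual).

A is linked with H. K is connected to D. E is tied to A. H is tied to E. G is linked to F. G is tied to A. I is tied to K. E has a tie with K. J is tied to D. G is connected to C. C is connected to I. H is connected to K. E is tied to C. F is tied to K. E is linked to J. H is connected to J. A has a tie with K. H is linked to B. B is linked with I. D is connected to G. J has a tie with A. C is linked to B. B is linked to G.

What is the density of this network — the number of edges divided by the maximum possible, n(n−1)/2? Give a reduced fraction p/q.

There are 23 edges and 11 nodes, so the maximum possible is C(11,2) = 55.
Density = 23/55.

23/55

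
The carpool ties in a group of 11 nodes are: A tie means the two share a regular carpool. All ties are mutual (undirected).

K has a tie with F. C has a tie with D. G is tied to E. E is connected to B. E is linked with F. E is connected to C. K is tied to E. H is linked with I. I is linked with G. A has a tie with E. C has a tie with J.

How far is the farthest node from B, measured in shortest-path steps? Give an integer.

Distances from B: A:2, C:2, D:3, E:1, F:2, G:2, H:4, I:3, J:3, K:2.
The largest is 4 (to H), so the eccentricity of B is 4.

4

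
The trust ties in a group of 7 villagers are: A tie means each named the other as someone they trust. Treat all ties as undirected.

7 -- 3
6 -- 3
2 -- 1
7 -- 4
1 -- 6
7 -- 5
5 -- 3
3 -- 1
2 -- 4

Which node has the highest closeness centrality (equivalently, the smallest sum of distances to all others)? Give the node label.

Farness (sum of distances to all others) for each node — 1:9, 2:11, 3:8, 4:11, 5:11, 6:11, 7:9.
The smallest farness is 8, for 3, so 3 has the highest closeness.

3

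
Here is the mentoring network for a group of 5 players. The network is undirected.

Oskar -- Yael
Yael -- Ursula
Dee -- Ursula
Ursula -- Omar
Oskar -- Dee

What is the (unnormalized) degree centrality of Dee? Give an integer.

2

Dee is directly tied to Oskar and Ursula. That is 2 neighbors, so the degree of Dee is 2.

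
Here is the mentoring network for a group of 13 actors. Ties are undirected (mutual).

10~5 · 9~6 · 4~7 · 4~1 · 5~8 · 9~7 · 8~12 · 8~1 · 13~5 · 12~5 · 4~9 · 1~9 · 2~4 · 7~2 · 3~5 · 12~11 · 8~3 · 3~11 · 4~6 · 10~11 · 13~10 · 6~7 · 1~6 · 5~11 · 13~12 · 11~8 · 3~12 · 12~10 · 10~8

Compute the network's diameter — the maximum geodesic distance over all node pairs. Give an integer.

Eccentricity of each node (its greatest distance to any other): 1:3, 2:5, 3:4, 4:4, 5:4, 6:4, 7:5, 8:3, 9:4, 10:4, 11:4, 12:4, 13:5.
The maximum eccentricity is 5, realized for instance by the pair 13–2 via 13 – 10 – 8 – 1 – 4 – 2. So the diameter is 5.

5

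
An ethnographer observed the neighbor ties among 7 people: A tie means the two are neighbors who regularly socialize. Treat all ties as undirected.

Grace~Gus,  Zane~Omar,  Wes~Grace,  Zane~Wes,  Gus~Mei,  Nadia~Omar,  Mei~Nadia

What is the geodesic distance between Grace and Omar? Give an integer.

3

One shortest route is Grace – Wes – Zane – Omar, which uses 3 edges, and at distance 2 from Grace we only reach {Mei, Zane}, which does not include Omar. So d(Grace,Omar) = 3.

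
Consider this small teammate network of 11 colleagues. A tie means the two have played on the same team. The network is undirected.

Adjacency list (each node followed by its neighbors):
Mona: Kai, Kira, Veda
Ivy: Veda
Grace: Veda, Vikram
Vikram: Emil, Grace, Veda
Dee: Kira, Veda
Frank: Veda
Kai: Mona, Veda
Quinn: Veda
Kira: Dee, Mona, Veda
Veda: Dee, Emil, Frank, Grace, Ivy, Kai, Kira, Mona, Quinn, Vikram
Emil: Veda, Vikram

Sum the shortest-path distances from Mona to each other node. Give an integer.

17

Distances from Mona: Dee:2, Emil:2, Frank:2, Grace:2, Ivy:2, Kai:1, Kira:1, Quinn:2, Veda:1, Vikram:2.
Sum = 2 + 2 + 2 + 2 + 2 + 1 + 1 + 2 + 1 + 2 = 17.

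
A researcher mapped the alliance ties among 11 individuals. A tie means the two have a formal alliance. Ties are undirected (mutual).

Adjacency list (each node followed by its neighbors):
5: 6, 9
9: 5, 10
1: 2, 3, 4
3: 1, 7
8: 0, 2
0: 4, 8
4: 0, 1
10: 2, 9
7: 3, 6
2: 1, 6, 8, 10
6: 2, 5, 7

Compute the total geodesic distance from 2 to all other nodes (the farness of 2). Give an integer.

Distances from 2: 0:2, 1:1, 3:2, 4:2, 5:2, 6:1, 7:2, 8:1, 9:2, 10:1.
Sum = 2 + 1 + 2 + 2 + 2 + 1 + 2 + 1 + 2 + 1 = 16.

16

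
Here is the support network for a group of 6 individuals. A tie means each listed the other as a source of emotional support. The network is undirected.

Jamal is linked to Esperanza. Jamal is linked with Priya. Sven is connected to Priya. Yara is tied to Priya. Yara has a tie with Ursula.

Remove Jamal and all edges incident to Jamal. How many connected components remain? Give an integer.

2

Without Jamal, the remaining ties split the others into: {Priya, Sven, Ursula, Yara}; {Esperanza}.
That's 2 separate components.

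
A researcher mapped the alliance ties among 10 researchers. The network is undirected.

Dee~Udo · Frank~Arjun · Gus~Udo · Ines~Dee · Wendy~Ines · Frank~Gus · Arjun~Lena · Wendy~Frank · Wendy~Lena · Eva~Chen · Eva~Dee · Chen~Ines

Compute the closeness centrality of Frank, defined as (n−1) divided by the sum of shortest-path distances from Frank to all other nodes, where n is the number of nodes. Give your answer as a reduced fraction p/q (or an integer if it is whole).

Distances from Frank: Arjun:1, Chen:3, Dee:3, Eva:4, Gus:1, Ines:2, Lena:2, Udo:2, Wendy:1. Sum = 19.
n = 10, so closeness = 9/19.

9/19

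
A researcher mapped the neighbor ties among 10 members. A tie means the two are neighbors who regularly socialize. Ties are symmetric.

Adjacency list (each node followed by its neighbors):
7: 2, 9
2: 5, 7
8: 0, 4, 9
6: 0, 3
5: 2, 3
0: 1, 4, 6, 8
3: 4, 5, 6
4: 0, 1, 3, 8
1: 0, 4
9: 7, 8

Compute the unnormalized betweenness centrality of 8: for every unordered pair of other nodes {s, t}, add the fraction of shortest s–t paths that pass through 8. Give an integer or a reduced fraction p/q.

Pairs whose geodesics pass through 8 — 2–0: 1/3; 3–9: 1; 6–9: 1; 6–7: 1/2; 0–9: 1; 0–7: 1; 1–9: 2/2; 1–7: 2/2; 4–9: 1; 4–7: 1.
All other pairs contribute 0.
Summing the contributions gives betweenness(8) = 53/6.

53/6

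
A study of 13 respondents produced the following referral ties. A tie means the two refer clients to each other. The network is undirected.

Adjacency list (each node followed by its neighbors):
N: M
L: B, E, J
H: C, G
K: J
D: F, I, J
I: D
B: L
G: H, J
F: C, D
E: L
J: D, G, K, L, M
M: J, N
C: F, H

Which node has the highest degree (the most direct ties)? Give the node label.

J

Degrees — B:1, C:2, D:3, E:1, F:2, G:2, H:2, I:1, J:5, K:1, L:3, M:2, N:1.
The maximum is 5, attained only by J.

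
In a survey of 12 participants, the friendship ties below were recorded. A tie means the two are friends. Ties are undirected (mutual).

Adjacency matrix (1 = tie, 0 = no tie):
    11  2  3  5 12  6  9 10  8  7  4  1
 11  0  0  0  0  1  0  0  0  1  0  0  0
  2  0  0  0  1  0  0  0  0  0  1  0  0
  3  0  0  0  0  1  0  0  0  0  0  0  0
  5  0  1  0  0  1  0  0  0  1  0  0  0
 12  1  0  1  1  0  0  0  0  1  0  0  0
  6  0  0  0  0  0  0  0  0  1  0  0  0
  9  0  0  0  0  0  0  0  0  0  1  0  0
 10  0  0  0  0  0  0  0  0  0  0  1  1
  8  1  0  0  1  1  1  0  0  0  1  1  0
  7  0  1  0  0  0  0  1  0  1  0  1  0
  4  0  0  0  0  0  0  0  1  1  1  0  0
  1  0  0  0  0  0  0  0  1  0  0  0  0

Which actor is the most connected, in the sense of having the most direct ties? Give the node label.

Degrees — 1:1, 2:2, 3:1, 4:3, 5:3, 6:1, 7:4, 8:6, 9:1, 10:2, 11:2, 12:4.
The maximum is 6, attained only by 8.

8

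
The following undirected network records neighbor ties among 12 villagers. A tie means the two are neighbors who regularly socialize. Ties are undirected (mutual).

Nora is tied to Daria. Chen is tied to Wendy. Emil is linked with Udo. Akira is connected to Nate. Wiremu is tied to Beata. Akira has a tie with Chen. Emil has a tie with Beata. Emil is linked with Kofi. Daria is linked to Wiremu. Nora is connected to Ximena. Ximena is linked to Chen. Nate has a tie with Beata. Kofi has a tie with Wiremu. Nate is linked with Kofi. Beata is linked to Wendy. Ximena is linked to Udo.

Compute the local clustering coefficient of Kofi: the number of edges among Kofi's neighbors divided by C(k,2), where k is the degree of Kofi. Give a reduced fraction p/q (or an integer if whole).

Kofi's neighbors: Emil, Nate, and Wiremu (k = 3).
Possible neighbor pairs: C(3,2) = 3. Edges among them: none → e = 0.
Clustering(Kofi) = 0/3 = 0.

0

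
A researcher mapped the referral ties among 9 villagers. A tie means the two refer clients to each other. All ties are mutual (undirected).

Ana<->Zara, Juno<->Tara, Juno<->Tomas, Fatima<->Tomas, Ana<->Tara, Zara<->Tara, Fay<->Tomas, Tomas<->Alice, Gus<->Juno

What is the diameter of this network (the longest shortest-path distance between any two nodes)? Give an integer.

Eccentricity of each node (its greatest distance to any other): Alice:4, Ana:4, Fatima:4, Fay:4, Gus:3, Juno:2, Tara:3, Tomas:3, Zara:4.
The maximum eccentricity is 4, realized for instance by the pair Zara–Fay via Zara – Tara – Juno – Tomas – Fay. So the diameter is 4.

4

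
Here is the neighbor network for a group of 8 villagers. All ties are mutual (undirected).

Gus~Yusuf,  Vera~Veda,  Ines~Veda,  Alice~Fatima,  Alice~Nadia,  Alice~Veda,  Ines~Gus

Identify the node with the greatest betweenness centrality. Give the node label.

Veda

Unnormalized betweenness of each node: Alice:11, Fatima:0, Gus:6, Ines:10, Nadia:0, Veda:15, Vera:0, Yusuf:0.
Veda has the largest value, 15, making it the main broker — the node through which the most shortest paths run.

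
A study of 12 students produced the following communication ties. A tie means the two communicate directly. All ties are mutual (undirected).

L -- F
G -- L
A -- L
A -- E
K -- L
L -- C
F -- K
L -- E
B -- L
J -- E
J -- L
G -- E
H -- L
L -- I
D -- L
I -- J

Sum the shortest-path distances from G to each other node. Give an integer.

Distances from G: A:2, B:2, C:2, D:2, E:1, F:2, H:2, I:2, J:2, K:2, L:1.
Sum = 2 + 2 + 2 + 2 + 1 + 2 + 2 + 2 + 2 + 2 + 1 = 20.

20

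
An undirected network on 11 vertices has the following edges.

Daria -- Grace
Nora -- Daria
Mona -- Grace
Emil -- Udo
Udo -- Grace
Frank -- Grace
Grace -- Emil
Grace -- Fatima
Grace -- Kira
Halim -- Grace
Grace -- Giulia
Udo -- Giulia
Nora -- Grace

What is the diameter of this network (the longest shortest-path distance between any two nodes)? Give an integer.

2

Eccentricity of each node (its greatest distance to any other): Daria:2, Emil:2, Fatima:2, Frank:2, Giulia:2, Grace:1, Halim:2, Kira:2, Mona:2, Nora:2, Udo:2.
The maximum eccentricity is 2, realized for instance by the pair Fatima–Emil via Fatima – Grace – Emil. So the diameter is 2.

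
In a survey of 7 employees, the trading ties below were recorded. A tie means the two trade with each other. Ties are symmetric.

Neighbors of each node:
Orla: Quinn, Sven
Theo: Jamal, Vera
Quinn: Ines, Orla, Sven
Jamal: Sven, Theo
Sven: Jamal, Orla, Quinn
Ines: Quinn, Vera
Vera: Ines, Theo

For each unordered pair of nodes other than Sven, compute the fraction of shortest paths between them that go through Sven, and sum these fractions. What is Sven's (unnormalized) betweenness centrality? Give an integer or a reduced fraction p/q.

4

Pairs whose geodesics pass through Sven — Ines–Jamal: 1/2; Quinn–Jamal: 1; Quinn–Theo: 1/2; Orla–Jamal: 1; Orla–Theo: 1.
All other pairs contribute 0.
Summing the contributions gives betweenness(Sven) = 4.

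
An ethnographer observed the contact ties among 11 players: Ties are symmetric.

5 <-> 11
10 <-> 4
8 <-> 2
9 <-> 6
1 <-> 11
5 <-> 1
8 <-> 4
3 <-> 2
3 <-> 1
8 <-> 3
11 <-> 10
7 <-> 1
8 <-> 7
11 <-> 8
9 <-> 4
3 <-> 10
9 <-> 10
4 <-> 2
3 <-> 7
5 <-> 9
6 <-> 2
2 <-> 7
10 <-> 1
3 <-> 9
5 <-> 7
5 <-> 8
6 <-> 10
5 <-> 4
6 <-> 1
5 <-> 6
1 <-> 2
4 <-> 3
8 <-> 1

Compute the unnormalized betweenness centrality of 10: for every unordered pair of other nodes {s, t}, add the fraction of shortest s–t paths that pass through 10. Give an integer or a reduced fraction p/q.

49/20

Pairs whose geodesics pass through 10 — 9–11: 1/2; 9–1: 1/4; 11–3: 1/3; 11–6: 1/3; 11–4: 1/3; 3–6: 1/4; 6–4: 1/4; 4–1: 1/5.
All other pairs contribute 0.
Summing the contributions gives betweenness(10) = 49/20.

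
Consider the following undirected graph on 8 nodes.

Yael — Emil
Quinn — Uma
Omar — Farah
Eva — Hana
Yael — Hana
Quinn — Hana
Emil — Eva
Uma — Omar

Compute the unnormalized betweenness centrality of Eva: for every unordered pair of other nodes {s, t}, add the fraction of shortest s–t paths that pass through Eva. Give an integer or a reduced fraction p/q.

Pairs whose geodesics pass through Eva — Hana–Emil: 1/2; Omar–Emil: 1/2; Emil–Quinn: 1/2; Emil–Uma: 1/2; Emil–Farah: 1/2.
All other pairs contribute 0.
Summing the contributions gives betweenness(Eva) = 5/2.

5/2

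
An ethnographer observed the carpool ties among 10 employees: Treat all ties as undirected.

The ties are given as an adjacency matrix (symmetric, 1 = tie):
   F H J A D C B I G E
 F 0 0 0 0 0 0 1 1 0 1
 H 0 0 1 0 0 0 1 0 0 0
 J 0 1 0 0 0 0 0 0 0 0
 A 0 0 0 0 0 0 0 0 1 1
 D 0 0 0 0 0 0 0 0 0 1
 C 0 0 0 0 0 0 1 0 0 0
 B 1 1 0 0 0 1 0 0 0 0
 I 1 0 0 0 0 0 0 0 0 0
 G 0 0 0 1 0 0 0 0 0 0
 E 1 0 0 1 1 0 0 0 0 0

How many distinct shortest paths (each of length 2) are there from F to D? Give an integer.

The shortest distance is 2, and the only length-2 path is F–E–D. So there is exactly 1 shortest path.

1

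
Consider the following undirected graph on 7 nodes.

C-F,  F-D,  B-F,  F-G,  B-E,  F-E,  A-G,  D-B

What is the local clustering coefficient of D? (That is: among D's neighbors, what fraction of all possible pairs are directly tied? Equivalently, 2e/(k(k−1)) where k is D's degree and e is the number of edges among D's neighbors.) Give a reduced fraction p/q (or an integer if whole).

D's neighbors: B and F (k = 2).
Possible neighbor pairs: C(2,2) = 1. Edges among them: B–F → e = 1.
Clustering(D) = 1/1.

1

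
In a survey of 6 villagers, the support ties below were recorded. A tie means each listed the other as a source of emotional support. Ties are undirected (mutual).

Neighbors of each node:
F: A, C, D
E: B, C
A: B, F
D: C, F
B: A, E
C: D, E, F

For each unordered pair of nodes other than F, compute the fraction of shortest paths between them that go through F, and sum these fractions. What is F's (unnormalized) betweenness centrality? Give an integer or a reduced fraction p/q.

5/2

Pairs whose geodesics pass through F — A–C: 1; A–D: 1; B–D: 1/2.
All other pairs contribute 0.
Summing the contributions gives betweenness(F) = 5/2.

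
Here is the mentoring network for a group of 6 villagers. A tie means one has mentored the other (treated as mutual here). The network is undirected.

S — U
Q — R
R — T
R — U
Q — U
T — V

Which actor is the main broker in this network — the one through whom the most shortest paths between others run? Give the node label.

Unnormalized betweenness of each node: Q:0, R:6, S:0, T:4, U:4, V:0.
R has the largest value, 6, making it the main broker — the node through which the most shortest paths run.

R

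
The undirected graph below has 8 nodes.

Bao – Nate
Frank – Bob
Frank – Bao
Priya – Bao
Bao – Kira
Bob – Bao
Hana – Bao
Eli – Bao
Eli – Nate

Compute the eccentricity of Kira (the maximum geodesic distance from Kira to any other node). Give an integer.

2

Distances from Kira: Bao:1, Bob:2, Eli:2, Frank:2, Hana:2, Nate:2, Priya:2.
The largest is 2 (to Frank, Nate, Hana, Eli, Priya, and Bob), so the eccentricity of Kira is 2.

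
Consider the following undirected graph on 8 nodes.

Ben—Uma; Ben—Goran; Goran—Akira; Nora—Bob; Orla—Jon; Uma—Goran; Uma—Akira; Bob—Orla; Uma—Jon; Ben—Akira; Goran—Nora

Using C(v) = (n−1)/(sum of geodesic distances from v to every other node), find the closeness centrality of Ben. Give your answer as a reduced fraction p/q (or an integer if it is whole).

7/13

Distances from Ben: Akira:1, Bob:3, Goran:1, Jon:2, Nora:2, Orla:3, Uma:1. Sum = 13.
n = 8, so closeness = 7/13.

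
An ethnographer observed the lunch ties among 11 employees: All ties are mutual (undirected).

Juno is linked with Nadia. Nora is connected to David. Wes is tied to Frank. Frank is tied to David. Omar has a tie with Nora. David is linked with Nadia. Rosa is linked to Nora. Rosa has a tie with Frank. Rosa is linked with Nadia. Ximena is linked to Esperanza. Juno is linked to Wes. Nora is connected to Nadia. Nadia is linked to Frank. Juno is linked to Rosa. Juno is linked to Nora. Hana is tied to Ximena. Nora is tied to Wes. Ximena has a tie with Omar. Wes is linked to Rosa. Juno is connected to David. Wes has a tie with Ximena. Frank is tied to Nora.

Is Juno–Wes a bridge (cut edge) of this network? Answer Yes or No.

No

Even without that edge, Juno still reaches Wes via Juno – Rosa – Wes, so the network stays connected. Not a bridge.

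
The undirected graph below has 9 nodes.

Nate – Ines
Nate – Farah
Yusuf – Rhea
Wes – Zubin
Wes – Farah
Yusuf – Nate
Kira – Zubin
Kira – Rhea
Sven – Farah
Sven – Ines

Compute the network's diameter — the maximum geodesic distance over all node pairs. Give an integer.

Eccentricity of each node (its greatest distance to any other): Farah:3, Ines:4, Kira:4, Nate:3, Rhea:4, Sven:4, Wes:3, Yusuf:3, Zubin:4.
The maximum eccentricity is 4, realized for instance by the pair Kira–Sven via Kira – Zubin – Wes – Farah – Sven. So the diameter is 4.

4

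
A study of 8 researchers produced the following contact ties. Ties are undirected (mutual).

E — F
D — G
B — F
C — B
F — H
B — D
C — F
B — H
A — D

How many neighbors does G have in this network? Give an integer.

1

G is directly tied to D. That is 1 neighbor, so the degree of G is 1.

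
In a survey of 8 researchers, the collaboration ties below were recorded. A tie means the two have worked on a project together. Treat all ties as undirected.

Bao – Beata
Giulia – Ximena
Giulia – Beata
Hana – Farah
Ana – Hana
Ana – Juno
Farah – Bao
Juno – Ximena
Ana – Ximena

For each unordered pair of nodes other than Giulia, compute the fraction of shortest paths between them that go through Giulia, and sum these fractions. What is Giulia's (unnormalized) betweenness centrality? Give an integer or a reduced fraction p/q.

9/2

Pairs whose geodesics pass through Giulia — Ana–Beata: 1; Bao–Ximena: 1; Bao–Juno: 1/2; Beata–Ximena: 1; Beata–Juno: 1.
All other pairs contribute 0.
Summing the contributions gives betweenness(Giulia) = 9/2.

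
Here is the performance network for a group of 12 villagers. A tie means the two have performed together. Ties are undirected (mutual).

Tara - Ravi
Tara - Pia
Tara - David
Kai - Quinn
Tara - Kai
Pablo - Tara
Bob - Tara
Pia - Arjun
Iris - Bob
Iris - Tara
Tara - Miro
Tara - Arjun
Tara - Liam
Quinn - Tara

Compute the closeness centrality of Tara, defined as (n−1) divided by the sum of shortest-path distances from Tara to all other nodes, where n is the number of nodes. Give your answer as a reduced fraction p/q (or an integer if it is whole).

Distances from Tara: Arjun:1, Bob:1, David:1, Iris:1, Kai:1, Liam:1, Miro:1, Pablo:1, Pia:1, Quinn:1, Ravi:1. Sum = 11.
n = 12, so closeness = 11/11 = 1.

1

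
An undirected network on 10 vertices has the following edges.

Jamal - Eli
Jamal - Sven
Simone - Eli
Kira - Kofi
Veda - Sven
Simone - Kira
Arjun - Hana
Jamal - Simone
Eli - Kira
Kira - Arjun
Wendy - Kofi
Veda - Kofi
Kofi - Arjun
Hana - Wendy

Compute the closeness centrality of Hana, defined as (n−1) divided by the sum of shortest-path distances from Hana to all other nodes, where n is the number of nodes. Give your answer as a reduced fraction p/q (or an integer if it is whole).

Distances from Hana: Arjun:1, Eli:3, Jamal:4, Kira:2, Kofi:2, Simone:3, Sven:4, Veda:3, Wendy:1. Sum = 23.
n = 10, so closeness = 9/23.

9/23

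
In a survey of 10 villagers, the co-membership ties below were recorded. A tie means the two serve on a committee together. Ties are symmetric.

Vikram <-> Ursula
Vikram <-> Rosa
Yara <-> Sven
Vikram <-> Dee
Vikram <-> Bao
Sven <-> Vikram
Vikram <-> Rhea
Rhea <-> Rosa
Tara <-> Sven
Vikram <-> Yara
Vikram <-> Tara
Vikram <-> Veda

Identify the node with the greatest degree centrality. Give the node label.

Vikram

Degrees — Bao:1, Dee:1, Rhea:2, Rosa:2, Sven:3, Tara:2, Ursula:1, Veda:1, Vikram:9, Yara:2.
The maximum is 9, attained only by Vikram.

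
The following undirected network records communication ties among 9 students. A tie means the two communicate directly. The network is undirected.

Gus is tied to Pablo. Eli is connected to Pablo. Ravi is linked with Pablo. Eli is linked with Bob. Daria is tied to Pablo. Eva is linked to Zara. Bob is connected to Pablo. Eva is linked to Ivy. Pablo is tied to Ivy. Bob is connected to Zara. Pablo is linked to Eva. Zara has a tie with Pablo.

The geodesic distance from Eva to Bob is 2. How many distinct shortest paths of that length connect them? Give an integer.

The shortest distance is 2. The length-2 paths are: Eva–Pablo–Bob; Eva–Zara–Bob.
That gives 2 distinct shortest paths.

2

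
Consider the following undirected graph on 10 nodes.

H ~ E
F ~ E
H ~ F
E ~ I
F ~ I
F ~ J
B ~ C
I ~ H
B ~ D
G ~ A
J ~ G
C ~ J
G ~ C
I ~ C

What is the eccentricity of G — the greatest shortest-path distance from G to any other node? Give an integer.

3

Distances from G: A:1, B:2, C:1, D:3, E:3, F:2, H:3, I:2, J:1.
The largest is 3 (to H, E, and D), so the eccentricity of G is 3.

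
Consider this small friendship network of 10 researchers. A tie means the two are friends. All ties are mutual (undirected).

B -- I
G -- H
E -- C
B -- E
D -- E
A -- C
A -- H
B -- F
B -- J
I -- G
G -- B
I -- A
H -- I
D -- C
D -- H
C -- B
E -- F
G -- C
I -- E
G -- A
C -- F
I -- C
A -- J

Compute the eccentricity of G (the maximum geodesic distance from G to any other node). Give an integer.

Distances from G: A:1, B:1, C:1, D:2, E:2, F:2, H:1, I:1, J:2.
The largest is 2 (to E, J, D, and F), so the eccentricity of G is 2.

2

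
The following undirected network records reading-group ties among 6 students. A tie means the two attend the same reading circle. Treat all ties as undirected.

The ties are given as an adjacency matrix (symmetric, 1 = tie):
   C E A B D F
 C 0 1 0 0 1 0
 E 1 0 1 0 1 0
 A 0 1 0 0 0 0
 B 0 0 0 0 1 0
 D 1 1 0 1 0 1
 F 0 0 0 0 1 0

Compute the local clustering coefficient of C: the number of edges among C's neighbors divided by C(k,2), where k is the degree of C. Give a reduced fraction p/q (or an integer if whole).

C's neighbors: D and E (k = 2).
Possible neighbor pairs: C(2,2) = 1. Edges among them: D–E → e = 1.
Clustering(C) = 1/1.

1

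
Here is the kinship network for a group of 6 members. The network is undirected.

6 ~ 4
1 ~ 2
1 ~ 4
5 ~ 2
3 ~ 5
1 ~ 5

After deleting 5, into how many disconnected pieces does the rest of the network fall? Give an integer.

2

Without 5, the remaining ties split the others into: {1, 2, 4, 6}; {3}.
That's 2 separate components.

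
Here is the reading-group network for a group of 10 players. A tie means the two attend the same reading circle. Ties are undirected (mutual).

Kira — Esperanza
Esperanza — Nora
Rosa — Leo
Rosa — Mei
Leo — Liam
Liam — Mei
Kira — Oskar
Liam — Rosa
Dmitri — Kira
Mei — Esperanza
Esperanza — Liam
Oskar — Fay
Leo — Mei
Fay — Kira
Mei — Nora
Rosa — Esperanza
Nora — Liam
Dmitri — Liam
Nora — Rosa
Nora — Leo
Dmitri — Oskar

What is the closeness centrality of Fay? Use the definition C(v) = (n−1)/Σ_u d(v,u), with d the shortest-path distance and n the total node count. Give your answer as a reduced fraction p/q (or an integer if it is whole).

9/22

Distances from Fay: Dmitri:2, Esperanza:2, Kira:1, Leo:4, Liam:3, Mei:3, Nora:3, Oskar:1, Rosa:3. Sum = 22.
n = 10, so closeness = 9/22.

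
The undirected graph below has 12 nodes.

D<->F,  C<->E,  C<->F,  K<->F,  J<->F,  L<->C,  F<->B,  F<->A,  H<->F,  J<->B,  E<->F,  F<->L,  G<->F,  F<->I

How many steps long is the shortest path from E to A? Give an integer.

One shortest route is E – F – A, which uses 2 edges, and E and A are not directly tied, so nothing shorter exists. So d(E,A) = 2.

2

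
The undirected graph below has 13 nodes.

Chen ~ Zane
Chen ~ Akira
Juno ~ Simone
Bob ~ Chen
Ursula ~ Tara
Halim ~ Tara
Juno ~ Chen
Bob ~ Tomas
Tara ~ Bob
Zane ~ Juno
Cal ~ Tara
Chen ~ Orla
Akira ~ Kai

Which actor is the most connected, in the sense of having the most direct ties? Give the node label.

Chen

Degrees — Akira:2, Bob:3, Cal:1, Chen:5, Halim:1, Juno:3, Kai:1, Orla:1, Simone:1, Tara:4, Tomas:1, Ursula:1, Zane:2.
The maximum is 5, attained only by Chen.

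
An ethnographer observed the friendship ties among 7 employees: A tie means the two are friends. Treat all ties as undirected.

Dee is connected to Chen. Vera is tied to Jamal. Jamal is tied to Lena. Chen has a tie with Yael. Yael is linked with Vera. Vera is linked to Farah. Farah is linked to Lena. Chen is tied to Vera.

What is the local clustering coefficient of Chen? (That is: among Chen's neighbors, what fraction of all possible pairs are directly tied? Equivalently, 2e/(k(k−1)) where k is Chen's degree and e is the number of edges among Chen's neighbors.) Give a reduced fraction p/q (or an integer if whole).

Chen's neighbors: Dee, Vera, and Yael (k = 3).
Possible neighbor pairs: C(3,2) = 3. Edges among them: Vera–Yael → e = 1.
Clustering(Chen) = 1/3.

1/3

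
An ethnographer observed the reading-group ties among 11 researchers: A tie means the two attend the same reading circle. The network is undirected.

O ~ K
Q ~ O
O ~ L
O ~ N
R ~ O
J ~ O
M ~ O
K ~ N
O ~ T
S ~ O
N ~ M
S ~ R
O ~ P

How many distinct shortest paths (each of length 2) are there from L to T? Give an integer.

The shortest distance is 2, and the only length-2 path is L–O–T. So there is exactly 1 shortest path.

1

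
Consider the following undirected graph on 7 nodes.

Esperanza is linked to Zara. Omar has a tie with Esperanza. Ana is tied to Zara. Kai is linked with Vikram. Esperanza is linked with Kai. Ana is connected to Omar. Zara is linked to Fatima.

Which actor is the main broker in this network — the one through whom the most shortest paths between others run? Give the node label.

Unnormalized betweenness of each node: Ana:1, Esperanza:9, Fatima:0, Kai:5, Omar:3/2, Vikram:0, Zara:13/2.
Esperanza has the largest value, 9, making it the main broker — the node through which the most shortest paths run.

Esperanza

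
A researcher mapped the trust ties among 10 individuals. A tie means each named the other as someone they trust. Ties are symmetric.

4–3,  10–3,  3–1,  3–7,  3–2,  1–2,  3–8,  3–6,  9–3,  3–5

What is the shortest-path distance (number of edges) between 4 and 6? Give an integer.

2

One shortest route is 4 – 3 – 6, which uses 2 edges, and 4 and 6 are not directly tied, so nothing shorter exists. So d(4,6) = 2.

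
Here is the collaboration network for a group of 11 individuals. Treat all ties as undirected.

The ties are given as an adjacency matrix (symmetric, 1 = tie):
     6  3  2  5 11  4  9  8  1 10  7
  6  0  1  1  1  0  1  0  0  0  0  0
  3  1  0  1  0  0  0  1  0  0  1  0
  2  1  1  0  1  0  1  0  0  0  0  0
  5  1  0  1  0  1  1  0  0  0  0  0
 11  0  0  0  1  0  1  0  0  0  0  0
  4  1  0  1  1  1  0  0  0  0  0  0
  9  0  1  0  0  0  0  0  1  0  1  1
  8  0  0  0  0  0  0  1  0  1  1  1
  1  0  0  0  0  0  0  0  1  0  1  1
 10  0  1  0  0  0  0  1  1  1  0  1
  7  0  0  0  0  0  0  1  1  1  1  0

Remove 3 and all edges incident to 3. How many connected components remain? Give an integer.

2

Without 3, the remaining ties split the others into: {2, 4, 5, 6, 11}; {1, 7, 8, 9, 10}.
That's 2 separate components.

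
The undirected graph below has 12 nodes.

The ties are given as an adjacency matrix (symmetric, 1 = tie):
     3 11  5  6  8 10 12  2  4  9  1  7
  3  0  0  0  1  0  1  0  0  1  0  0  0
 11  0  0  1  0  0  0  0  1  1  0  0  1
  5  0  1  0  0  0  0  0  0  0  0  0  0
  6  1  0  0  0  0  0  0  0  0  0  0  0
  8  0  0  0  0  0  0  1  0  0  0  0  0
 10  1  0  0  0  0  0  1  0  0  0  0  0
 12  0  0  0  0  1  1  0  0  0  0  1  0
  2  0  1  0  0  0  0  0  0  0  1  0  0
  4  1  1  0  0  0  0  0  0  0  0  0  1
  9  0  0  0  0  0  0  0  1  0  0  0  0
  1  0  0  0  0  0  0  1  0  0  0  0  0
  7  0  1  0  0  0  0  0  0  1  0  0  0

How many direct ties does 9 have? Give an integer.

9 is directly tied to 2. That is 1 neighbor, so the degree of 9 is 1.

1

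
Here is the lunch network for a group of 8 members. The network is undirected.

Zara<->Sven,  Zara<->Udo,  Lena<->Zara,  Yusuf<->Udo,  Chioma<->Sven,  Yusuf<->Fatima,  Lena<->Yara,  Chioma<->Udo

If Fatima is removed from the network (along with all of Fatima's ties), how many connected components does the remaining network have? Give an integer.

1

Fatima's neighbors (Yusuf) remain reachable from one another through other ties, so the rest of the network stays in one piece.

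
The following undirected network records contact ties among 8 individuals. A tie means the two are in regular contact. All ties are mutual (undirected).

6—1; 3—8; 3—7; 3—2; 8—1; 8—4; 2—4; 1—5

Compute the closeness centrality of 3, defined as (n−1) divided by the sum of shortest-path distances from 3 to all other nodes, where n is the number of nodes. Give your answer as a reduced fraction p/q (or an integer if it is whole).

7/13

Distances from 3: 1:2, 2:1, 4:2, 5:3, 6:3, 7:1, 8:1. Sum = 13.
n = 8, so closeness = 7/13.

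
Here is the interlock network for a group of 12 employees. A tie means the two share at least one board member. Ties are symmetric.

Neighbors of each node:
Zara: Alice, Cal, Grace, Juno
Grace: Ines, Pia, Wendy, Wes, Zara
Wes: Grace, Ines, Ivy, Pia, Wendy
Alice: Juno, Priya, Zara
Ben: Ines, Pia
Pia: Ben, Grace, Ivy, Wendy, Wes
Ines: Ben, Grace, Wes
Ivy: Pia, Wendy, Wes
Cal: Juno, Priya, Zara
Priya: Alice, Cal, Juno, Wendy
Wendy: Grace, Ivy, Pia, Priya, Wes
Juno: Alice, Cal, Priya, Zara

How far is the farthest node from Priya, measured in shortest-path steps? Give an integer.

Distances from Priya: Alice:1, Ben:3, Cal:1, Grace:2, Ines:3, Ivy:2, Juno:1, Pia:2, Wendy:1, Wes:2, Zara:2.
The largest is 3 (to Ines and Ben), so the eccentricity of Priya is 3.

3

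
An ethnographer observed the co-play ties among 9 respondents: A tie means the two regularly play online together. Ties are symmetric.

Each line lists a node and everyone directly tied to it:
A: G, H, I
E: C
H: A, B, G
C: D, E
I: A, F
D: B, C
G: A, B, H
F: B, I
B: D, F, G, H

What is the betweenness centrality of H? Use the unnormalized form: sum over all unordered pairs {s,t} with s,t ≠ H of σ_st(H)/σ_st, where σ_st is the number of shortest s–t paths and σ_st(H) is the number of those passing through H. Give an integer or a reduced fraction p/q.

2

Pairs whose geodesics pass through H — B–A: 1/2; A–C: 1/2; A–D: 1/2; A–E: 1/2.
All other pairs contribute 0.
Summing the contributions gives betweenness(H) = 2.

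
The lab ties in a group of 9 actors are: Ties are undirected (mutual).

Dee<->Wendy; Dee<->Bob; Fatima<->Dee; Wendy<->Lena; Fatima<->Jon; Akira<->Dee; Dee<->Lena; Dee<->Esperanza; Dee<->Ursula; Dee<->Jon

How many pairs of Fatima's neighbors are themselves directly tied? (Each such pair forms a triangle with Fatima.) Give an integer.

Fatima's neighbors: Dee and Jon.
Neighbor pairs that are themselves tied: Fatima–Dee–Jon. Each forms one triangle with Fatima, for 1 in total.

1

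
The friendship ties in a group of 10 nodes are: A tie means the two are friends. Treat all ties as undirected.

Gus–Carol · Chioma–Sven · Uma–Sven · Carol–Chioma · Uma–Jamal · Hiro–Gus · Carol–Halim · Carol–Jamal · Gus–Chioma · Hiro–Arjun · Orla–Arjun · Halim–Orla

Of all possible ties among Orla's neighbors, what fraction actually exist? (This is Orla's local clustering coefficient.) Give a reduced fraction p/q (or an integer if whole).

0

Orla's neighbors: Arjun and Halim (k = 2).
Possible neighbor pairs: C(2,2) = 1. Edges among them: none → e = 0.
Clustering(Orla) = 0/1.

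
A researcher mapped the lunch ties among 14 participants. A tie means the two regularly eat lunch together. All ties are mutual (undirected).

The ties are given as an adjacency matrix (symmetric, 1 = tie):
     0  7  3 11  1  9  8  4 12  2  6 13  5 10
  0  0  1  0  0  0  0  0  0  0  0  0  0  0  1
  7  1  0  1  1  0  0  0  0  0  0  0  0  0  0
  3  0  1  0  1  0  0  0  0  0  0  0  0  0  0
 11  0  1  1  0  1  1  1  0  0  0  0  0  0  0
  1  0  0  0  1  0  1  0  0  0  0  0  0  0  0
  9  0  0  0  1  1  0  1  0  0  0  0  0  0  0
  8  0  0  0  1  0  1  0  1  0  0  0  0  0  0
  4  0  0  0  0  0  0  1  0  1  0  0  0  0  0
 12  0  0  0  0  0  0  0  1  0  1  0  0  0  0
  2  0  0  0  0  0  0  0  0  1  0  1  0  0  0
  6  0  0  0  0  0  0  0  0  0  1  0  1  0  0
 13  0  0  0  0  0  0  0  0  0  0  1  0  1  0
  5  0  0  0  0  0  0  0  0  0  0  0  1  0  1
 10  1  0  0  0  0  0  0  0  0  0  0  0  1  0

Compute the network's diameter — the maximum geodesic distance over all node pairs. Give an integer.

Eccentricity of each node (its greatest distance to any other): 0:5, 1:6, 2:5, 3:6, 4:5, 5:5, 6:6, 7:5, 8:5, 9:6, 10:5, 11:5, 12:5, 13:6.
The maximum eccentricity is 6, realized for instance by the pair 3–6 via 3 – 11 – 8 – 4 – 12 – 2 – 6. So the diameter is 6.

6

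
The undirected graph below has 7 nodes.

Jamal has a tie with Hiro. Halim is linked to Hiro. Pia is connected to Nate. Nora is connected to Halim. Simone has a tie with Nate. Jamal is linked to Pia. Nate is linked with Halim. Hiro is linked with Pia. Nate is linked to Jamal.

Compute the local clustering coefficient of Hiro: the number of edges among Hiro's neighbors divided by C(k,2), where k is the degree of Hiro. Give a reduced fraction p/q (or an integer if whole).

Hiro's neighbors: Halim, Jamal, and Pia (k = 3).
Possible neighbor pairs: C(3,2) = 3. Edges among them: Jamal–Pia → e = 1.
Clustering(Hiro) = 1/3.

1/3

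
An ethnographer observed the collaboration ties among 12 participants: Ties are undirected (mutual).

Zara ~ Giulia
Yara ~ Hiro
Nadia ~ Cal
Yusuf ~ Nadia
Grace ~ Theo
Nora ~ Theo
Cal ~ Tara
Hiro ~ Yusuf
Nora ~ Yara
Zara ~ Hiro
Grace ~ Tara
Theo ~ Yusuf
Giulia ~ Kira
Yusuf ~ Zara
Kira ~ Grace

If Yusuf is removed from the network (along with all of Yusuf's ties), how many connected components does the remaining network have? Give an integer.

1

Yusuf's neighbors (Hiro, Nadia, Theo, and Zara) remain reachable from one another through other ties, so the rest of the network stays in one piece.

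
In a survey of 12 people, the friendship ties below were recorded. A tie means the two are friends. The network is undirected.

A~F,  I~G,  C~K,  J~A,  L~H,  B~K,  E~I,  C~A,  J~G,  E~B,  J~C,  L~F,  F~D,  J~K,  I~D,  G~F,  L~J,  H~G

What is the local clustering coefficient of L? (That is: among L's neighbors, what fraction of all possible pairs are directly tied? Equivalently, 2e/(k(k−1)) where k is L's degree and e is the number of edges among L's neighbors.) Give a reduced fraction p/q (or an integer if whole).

L's neighbors: F, H, and J (k = 3).
Possible neighbor pairs: C(3,2) = 3. Edges among them: none → e = 0.
Clustering(L) = 0/3 = 0.

0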